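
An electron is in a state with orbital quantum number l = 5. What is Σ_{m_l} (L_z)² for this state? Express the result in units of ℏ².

Σ(L_z)² = 110 ℏ²

m_l runs from −5 to 5, i.e. {-5, -4, -3, -2, -1, 0, 1, 2, 3, 4, 5}.
Σ m_l² = 2·(1 + 4 + 9 + 16 + 25) = 110.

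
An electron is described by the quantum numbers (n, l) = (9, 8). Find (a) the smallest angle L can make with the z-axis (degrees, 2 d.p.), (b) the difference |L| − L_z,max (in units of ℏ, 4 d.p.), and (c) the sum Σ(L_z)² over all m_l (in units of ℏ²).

θ_min ≈ 19.47°; |L|−L_z,max ≈ 0.4853ℏ; Σ(L_z)² = 408 ℏ²

cos θ_min = 8/√72, so θ_min ≈ 19.47°.
|L| − L_z,max = (6√2 − 8)ℏ ≈ 0.4853ℏ.
Σ m_l² = 408, so Σ(L_z)² = 408 ℏ².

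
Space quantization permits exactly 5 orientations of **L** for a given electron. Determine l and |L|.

l = 2, |L| = √6 ℏ ≈ 2.449ℏ

2l + 1 = 5 ⇒ l = 2.
Then |L| = √(l(l+1)) ℏ = √6 ℏ.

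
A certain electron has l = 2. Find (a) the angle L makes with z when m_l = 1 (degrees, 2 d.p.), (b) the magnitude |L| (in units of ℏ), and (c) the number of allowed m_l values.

θ(m_l=1) ≈ 65.91°; |L| = √6 ℏ ≈ 2.449ℏ; 5 values

For m_l = 1: cos θ = 1/√6, θ ≈ 65.91°.
|L| = ℏ√(2·3) = √6 ℏ ≈ 2.449ℏ.
There are 2l+1 = 5 values of m_l.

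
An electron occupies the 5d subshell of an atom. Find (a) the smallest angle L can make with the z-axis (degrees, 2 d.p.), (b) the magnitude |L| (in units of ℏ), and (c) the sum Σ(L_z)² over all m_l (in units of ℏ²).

θ_min ≈ 35.26°; |L| = √6 ℏ ≈ 2.449ℏ; Σ(L_z)² = 10 ℏ²

5d means n = 5, l = 2.
cos θ_min = 2/√6, so θ_min ≈ 35.26°.
|L| = ℏ√(2·3) = √6 ℏ ≈ 2.449ℏ.
Σ m_l² = 10, so Σ(L_z)² = 10 ℏ².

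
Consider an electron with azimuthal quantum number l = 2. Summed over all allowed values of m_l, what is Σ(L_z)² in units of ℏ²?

The allowed m_l values are -2, -1, 0, 1, 2.
Σ m_l² = 2·(1 + 4) = 10.

Σ(L_z)² = 10 ℏ²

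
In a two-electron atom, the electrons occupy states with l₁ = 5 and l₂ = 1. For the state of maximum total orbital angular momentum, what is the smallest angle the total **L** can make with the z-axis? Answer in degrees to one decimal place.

θ_min ≈ 22.2°

The total orbital quantum number L ranges from |l₁ − l₂| to l₁ + l₂ in integer steps.
L ∈ {4, 5, 6}.
The maximum is L = 6, with |L_tot| = ℏ√(6·7) = √42 ℏ.
The minimum angle with z is arccos(6/√42) ≈ 22.2°.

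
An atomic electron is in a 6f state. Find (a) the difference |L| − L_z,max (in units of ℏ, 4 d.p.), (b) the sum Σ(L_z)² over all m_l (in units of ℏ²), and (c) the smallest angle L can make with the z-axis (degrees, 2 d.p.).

|L|−L_z,max ≈ 0.4641ℏ; Σ(L_z)² = 28 ℏ²; θ_min ≈ 30.00°

For 6f, l = 3.
|L| − L_z,max = (2√3 − 3)ℏ ≈ 0.4641ℏ.
Σ m_l² = 28, so Σ(L_z)² = 28 ℏ².
cos θ_min = 3/√12, so θ_min ≈ 30.00°.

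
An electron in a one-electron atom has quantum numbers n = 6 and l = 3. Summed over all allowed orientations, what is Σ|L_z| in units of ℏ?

The allowed m_l values are -3, -2, -1, 0, 1, 2, 3.
Σ|m_l| = 2(1+2+…+3) = 12.

Σ|L_z| = 12 ℏ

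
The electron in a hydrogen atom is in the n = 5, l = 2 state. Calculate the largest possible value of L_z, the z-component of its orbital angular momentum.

L_z,max = 2ℏ

L_z = m_l ℏ with m_l ∈ {−2, …, 2}; the maximum is m_l = 2.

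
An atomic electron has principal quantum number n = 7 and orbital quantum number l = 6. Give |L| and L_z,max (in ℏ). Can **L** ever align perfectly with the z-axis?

|L| = √42 ℏ ≈ 6.4807ℏ, while L_z,max = lℏ = 6ℏ.
Since |L| > L_z,max, the vector can never point exactly along z; the closest it comes is θ_min = arccos(6/√42) ≈ 22.2°.

No: L_z,max = 6ℏ < |L| = √42 ℏ ≈ 6.481ℏ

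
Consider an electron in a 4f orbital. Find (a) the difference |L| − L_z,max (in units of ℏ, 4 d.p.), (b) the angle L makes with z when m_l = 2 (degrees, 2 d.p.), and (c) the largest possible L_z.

4f means n = 4, l = 3.
|L| − L_z,max = (2√3 − 3)ℏ ≈ 0.4641ℏ.
For m_l = 2: cos θ = 2/√12, θ ≈ 54.74°.
L_z,max = lℏ = 3ℏ.

|L|−L_z,max ≈ 0.4641ℏ; θ(m_l=2) ≈ 54.74°; L_z,max = 3ℏ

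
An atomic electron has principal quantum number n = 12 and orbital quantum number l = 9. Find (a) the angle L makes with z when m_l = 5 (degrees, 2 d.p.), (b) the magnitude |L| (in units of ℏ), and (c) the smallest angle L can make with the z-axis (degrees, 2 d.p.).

For m_l = 5: cos θ = 5/√90, θ ≈ 58.19°.
|L| = ℏ√(9·10) = 3√10 ℏ ≈ 9.487ℏ.
cos θ_min = 9/√90, so θ_min ≈ 18.43°.

θ(m_l=5) ≈ 58.19°; |L| = 3√10 ℏ ≈ 9.487ℏ; θ_min ≈ 18.43°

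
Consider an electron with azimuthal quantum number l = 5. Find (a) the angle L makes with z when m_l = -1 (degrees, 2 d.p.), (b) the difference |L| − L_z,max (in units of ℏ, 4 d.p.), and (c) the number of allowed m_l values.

For m_l = -1: cos θ = -1/√30, θ ≈ 100.52°.
|L| − L_z,max = (√30 − 5)ℏ ≈ 0.4772ℏ.
There are 2l+1 = 11 values of m_l.

θ(m_l=-1) ≈ 100.52°; |L|−L_z,max ≈ 0.4772ℏ; 11 values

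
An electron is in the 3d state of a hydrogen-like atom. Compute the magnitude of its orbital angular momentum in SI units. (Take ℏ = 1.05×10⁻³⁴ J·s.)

|L| = 2.57×10⁻³⁴ J·s

For 3d, l = 2.
|L| = ℏ√(l(l+1)) = ℏ√(2·3) = √6 ℏ
Numerically, |L| = 2.449 × (1.05×10⁻³⁴ J·s) = 2.57×10⁻³⁴ J·s.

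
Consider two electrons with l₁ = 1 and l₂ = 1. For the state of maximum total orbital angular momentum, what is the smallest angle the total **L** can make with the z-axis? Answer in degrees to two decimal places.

L runs from |1 − 1| = 0 to 1 + 1 = 2.
So L can be 0, 1, 2.
The maximum is L = 2, with |L_tot| = ℏ√(2·3) = √6 ℏ.
The minimum angle with z is arccos(2/√6) ≈ 35.26°.

θ_min ≈ 35.26°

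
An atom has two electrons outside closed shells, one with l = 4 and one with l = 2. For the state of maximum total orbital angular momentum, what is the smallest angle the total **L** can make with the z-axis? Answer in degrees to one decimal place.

L runs from |4 − 2| = 2 to 4 + 2 = 6.
L ∈ {2, 3, 4, 5, 6}.
The maximum is L = 6, with |L_tot| = ℏ√(6·7) = √42 ℏ.
The minimum angle with z is arccos(6/√42) ≈ 22.2°.

θ_min ≈ 22.2°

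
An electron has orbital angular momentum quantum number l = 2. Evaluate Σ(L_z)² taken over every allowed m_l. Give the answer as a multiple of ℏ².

m_l ∈ {-2, -1, 0, 1, 2}.
Σ m_l² = 2·(1 + 4) = 10.

Σ(L_z)² = 10 ℏ²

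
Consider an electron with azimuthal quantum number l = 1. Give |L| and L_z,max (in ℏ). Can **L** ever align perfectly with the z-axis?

|L| = √2 ℏ ≈ 1.4142ℏ, while L_z,max = lℏ = 1ℏ.
Since |L| > L_z,max, the vector can never point exactly along z; the closest it comes is θ_min = arccos(1/√2) ≈ 45.0°.

No: L_z,max = 1ℏ < |L| = √2 ℏ ≈ 1.414ℏ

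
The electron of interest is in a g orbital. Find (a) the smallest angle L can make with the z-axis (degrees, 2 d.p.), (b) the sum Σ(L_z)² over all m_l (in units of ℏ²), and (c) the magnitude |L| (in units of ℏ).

θ_min ≈ 26.57°; Σ(L_z)² = 60 ℏ²; |L| = 2√5 ℏ ≈ 4.472ℏ

The letter g corresponds to l = 4.
cos θ_min = 4/√20, so θ_min ≈ 26.57°.
Σ m_l² = 60, so Σ(L_z)² = 60 ℏ².
|L| = ℏ√(4·5) = 2√5 ℏ ≈ 4.472ℏ.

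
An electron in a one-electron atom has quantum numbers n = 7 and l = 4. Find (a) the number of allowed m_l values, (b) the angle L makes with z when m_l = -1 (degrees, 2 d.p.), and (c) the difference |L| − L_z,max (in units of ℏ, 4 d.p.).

9 values; θ(m_l=-1) ≈ 102.92°; |L|−L_z,max ≈ 0.4721ℏ

There are 2l+1 = 9 values of m_l.
For m_l = -1: cos θ = -1/√20, θ ≈ 102.92°.
|L| − L_z,max = (2√5 − 4)ℏ ≈ 0.4721ℏ.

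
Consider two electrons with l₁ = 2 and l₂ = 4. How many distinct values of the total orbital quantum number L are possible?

5

By the triangle rule, |l₁ − l₂| ≤ L ≤ l₁ + l₂.
Allowed values: L = 2, 3, 4, 5, 6.
That is 5 values.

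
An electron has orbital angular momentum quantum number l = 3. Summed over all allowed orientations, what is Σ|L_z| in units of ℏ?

Σ|L_z| = 12 ℏ

The allowed m_l values are -3, -2, -1, 0, 1, 2, 3.
Σ|m_l| = 2(1+2+…+3) = 12.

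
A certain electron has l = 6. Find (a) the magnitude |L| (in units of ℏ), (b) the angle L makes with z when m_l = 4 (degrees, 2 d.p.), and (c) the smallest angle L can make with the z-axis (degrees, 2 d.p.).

|L| = √42 ℏ ≈ 6.481ℏ; θ(m_l=4) ≈ 51.89°; θ_min ≈ 22.21°

|L| = ℏ√(6·7) = √42 ℏ ≈ 6.481ℏ.
For m_l = 4: cos θ = 4/√42, θ ≈ 51.89°.
cos θ_min = 6/√42, so θ_min ≈ 22.21°.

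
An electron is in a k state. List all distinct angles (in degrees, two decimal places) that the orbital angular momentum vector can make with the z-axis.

θ ∈ {20.70°, 36.70°, 48.08°, 57.69°, 66.37°, 74.50°, 82.32°, 90.00°, 97.68°, 105.50°, 113.63°, 122.31°, 131.92°, 143.30°, 159.30°}

A k state has l = 7.
|L| = √(l(l+1)) ℏ = 2√14 ℏ.
cos θ = m_l/√56 for each m_l ∈ {-7, -6, -5, -4, -3, -2, -1, 0, 1, 2, 3, 4, 5, 6, 7}.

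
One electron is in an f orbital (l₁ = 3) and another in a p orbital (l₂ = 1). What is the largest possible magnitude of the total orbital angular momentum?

|L_tot|_max = 2√5 ℏ ≈ 4.472ℏ

The total orbital quantum number L ranges from |l₁ − l₂| to l₁ + l₂ in integer steps.
Allowed values: L = 2, 3, 4.
The largest magnitude corresponds to L = 4: |L_tot| = ℏ√(4·5) = 2√5 ℏ.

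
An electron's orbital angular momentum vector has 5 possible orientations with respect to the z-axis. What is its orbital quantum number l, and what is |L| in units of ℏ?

5 = 2l + 1, so l = (5−1)/2 = 2.
Then |L| = √(l(l+1)) ℏ = √6 ℏ.

l = 2, |L| = √6 ℏ ≈ 2.449ℏ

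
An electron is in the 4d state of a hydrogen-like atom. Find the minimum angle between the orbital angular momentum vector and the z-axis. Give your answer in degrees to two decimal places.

The 4d subshell has l = 2.
|L| = √(l(l+1)) ℏ = √6 ℏ.
The smallest angle corresponds to the largest L_z, i.e. m_l = l = 2, giving L_z = 2ℏ.
cos θ_min = 2/√6, so θ_min ≈ 35.26°.

θ_min ≈ 35.26°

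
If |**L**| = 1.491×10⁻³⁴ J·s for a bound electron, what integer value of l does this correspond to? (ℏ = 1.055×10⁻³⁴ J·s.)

l = 1

Dividing by ℏ: |L|/ℏ ≈ 1.413.
l(l+1) ≈ 1.413² ≈ 2.00, so l = 1.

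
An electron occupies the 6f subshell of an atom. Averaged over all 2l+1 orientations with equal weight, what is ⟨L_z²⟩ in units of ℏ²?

⟨L_z²⟩ = 4 ℏ²

For 6f, l = 3.
m_l ∈ {-3, -2, -1, 0, 1, 2, 3}.
⟨L_z²⟩ = ℏ²·l(l+1)/3 = 4ℏ².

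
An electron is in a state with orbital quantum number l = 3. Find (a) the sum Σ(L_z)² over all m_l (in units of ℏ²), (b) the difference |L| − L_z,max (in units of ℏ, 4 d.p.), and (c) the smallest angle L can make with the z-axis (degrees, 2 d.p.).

Σ m_l² = 28, so Σ(L_z)² = 28 ℏ².
|L| − L_z,max = (2√3 − 3)ℏ ≈ 0.4641ℏ.
cos θ_min = 3/√12, so θ_min ≈ 30.00°.

Σ(L_z)² = 28 ℏ²; |L|−L_z,max ≈ 0.4641ℏ; θ_min ≈ 30.00°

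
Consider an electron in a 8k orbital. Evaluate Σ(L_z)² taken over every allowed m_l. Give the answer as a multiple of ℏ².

Σ(L_z)² = 280 ℏ²

For 8k, l = 7.
The allowed m_l values are -7, -6, -5, -4, -3, -2, -1, 0, 1, 2, 3, 4, 5, 6, 7.
Σ m_l² = l(l+1)(2l+1)/3 = 7·8·15/3 = 280.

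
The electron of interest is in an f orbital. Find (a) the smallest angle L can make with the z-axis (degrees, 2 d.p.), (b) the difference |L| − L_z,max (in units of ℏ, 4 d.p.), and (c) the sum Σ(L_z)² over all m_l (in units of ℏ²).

θ_min ≈ 30.00°; |L|−L_z,max ≈ 0.4641ℏ; Σ(L_z)² = 28 ℏ²

For an f orbital, l = 3.
cos θ_min = 3/√12, so θ_min ≈ 30.00°.
|L| − L_z,max = (2√3 − 3)ℏ ≈ 0.4641ℏ.
Σ m_l² = 28, so Σ(L_z)² = 28 ℏ².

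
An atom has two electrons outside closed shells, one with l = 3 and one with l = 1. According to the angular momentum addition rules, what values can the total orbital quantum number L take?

By the triangle rule, |l₁ − l₂| ≤ L ≤ l₁ + l₂.
L ∈ {2, 3, 4}.

L = 2, 3, 4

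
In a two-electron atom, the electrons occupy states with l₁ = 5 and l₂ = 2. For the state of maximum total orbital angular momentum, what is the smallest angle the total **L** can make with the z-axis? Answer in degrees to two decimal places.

θ_min ≈ 20.70°

The total orbital quantum number L ranges from |l₁ − l₂| to l₁ + l₂ in integer steps.
L ∈ {3, 4, 5, 6, 7}.
The maximum is L = 7, with |L_tot| = ℏ√(7·8) = 2√14 ℏ.
The minimum angle with z is arccos(7/√56) ≈ 20.70°.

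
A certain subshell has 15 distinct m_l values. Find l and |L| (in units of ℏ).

2l + 1 = 15 ⇒ l = 7.
|L| = ℏ√(l(l+1)) = ℏ√(7·8) = 2√14 ℏ.

l = 7, |L| = 2√14 ℏ ≈ 7.483ℏ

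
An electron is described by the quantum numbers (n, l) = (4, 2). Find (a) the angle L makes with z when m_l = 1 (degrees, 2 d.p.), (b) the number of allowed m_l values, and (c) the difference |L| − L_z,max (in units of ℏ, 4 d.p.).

For m_l = 1: cos θ = 1/√6, θ ≈ 65.91°.
There are 2l+1 = 5 values of m_l.
|L| − L_z,max = (√6 − 2)ℏ ≈ 0.4495ℏ.

θ(m_l=1) ≈ 65.91°; 5 values; |L|−L_z,max ≈ 0.4495ℏ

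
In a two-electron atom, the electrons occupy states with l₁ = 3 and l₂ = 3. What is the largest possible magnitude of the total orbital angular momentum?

The total orbital quantum number L ranges from |l₁ − l₂| to l₁ + l₂ in integer steps.
So L can be 0, 1, 2, 3, 4, 5, 6.
The largest magnitude corresponds to L = 6: |L_tot| = ℏ√(6·7) = √42 ℏ.

|L_tot|_max = √42 ℏ ≈ 6.481ℏ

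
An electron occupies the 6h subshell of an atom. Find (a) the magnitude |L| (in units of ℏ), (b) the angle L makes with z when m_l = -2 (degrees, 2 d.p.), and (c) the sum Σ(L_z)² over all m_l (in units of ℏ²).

|L| = √30 ℏ ≈ 5.477ℏ; θ(m_l=-2) ≈ 111.42°; Σ(L_z)² = 110 ℏ²

For 6h, l = 5.
|L| = ℏ√(5·6) = √30 ℏ ≈ 5.477ℏ.
For m_l = -2: cos θ = -2/√30, θ ≈ 111.42°.
Σ m_l² = 110, so Σ(L_z)² = 110 ℏ².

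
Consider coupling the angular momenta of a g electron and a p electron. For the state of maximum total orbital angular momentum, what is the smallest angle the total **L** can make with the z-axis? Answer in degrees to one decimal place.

The total orbital quantum number L ranges from |l₁ − l₂| to l₁ + l₂ in integer steps.
So L can be 3, 4, 5.
The maximum is L = 5, with |L_tot| = ℏ√(5·6) = √30 ℏ.
The minimum angle with z is arccos(5/√30) ≈ 24.1°.

θ_min ≈ 24.1°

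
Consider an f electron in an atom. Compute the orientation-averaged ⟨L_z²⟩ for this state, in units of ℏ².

An f state has l = 3.
m_l runs from −3 to 3, i.e. {-3, -2, -1, 0, 1, 2, 3}.
⟨L_z²⟩ = ℏ²·(Σ m_l²)/(2l+1) = ℏ²·28/7 = 4ℏ².

⟨L_z²⟩ = 4 ℏ²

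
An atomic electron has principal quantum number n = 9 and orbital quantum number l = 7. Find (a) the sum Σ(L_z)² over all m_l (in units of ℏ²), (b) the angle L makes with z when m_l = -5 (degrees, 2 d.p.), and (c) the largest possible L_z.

Σ(L_z)² = 280 ℏ²; θ(m_l=-5) ≈ 131.92°; L_z,max = 7ℏ

Σ m_l² = 280, so Σ(L_z)² = 280 ℏ².
For m_l = -5: cos θ = -5/√56, θ ≈ 131.92°.
L_z,max = lℏ = 7ℏ.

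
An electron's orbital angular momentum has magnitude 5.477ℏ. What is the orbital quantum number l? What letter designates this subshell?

(|L|/ℏ)² = l(l+1) = 30.
l² + l − 30 = 0 ⇒ l = 5.

l = 5 (h orbital)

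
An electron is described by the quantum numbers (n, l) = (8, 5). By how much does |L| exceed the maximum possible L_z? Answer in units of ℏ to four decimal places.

|L| − L_z,max ≈ 0.4772ℏ

|L| = √30 ℏ ≈ 5.4772ℏ, while L_z,max = lℏ = 5ℏ.
The difference is (√30 − 5)ℏ ≈ 0.4772ℏ.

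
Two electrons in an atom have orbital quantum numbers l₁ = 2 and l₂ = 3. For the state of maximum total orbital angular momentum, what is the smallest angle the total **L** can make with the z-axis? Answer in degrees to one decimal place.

The total orbital quantum number L ranges from |l₁ − l₂| to l₁ + l₂ in integer steps.
L ∈ {1, 2, 3, 4, 5}.
The maximum is L = 5, with |L_tot| = ℏ√(5·6) = √30 ℏ.
The minimum angle with z is arccos(5/√30) ≈ 24.1°.

θ_min ≈ 24.1°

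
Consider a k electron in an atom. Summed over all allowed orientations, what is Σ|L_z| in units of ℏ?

The letter k corresponds to l = 7.
m_l ∈ {-7, -6, -5, -4, -3, -2, -1, 0, 1, 2, 3, 4, 5, 6, 7}.
Σ|m_l| = 2(1+2+…+7) = 56.

Σ|L_z| = 56 ℏ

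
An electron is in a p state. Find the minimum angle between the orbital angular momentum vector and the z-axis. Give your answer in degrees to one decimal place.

θ_min ≈ 45.0°

A p state has l = 1.
|L| = √(l(l+1)) ℏ = √2 ℏ.
The smallest angle corresponds to the largest L_z, i.e. m_l = l = 1, giving L_z = 1ℏ.
cos θ_min = 1/√2, so θ_min ≈ 45.0°.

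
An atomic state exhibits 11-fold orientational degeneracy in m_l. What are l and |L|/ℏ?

l = 5, |L| = √30 ℏ ≈ 5.477ℏ

11 = 2l + 1, so l = (11−1)/2 = 5.
Then |L| = √(l(l+1)) ℏ = √30 ℏ.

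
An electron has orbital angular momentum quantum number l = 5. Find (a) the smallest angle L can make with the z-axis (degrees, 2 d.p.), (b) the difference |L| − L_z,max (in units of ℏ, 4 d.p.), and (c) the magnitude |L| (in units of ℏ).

θ_min ≈ 24.09°; |L|−L_z,max ≈ 0.4772ℏ; |L| = √30 ℏ ≈ 5.477ℏ

cos θ_min = 5/√30, so θ_min ≈ 24.09°.
|L| − L_z,max = (√30 − 5)ℏ ≈ 0.4772ℏ.
|L| = ℏ√(5·6) = √30 ℏ ≈ 5.477ℏ.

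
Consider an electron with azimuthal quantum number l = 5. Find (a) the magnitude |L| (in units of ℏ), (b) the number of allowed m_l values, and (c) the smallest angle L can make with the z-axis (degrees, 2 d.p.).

|L| = ℏ√(5·6) = √30 ℏ ≈ 5.477ℏ.
There are 2l+1 = 11 values of m_l.
cos θ_min = 5/√30, so θ_min ≈ 24.09°.

|L| = √30 ℏ ≈ 5.477ℏ; 11 values; θ_min ≈ 24.09°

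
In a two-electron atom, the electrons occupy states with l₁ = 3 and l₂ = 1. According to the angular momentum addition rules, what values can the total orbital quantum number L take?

L = 2, 3, 4

By the triangle rule, |l₁ − l₂| ≤ L ≤ l₁ + l₂.
L ∈ {2, 3, 4}.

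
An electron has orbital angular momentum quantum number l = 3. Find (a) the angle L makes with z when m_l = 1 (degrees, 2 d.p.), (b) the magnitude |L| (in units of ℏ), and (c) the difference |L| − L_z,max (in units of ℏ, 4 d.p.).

For m_l = 1: cos θ = 1/√12, θ ≈ 73.22°.
|L| = ℏ√(3·4) = 2√3 ℏ ≈ 3.464ℏ.
|L| − L_z,max = (2√3 − 3)ℏ ≈ 0.4641ℏ.

θ(m_l=1) ≈ 73.22°; |L| = 2√3 ℏ ≈ 3.464ℏ; |L|−L_z,max ≈ 0.4641ℏ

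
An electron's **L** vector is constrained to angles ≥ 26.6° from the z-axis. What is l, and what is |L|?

l = 4, |L| = 2√5 ℏ ≈ 4.472ℏ

At minimum angle, m_l = l, so cos θ = l/√(l(l+1)); cos²θ = l/(l+1) = 0.7995.
Thus l = 0.7995/(1 − 0.7995) ≈ 4.
Then |L| = ℏ√(4·5) = 2√5 ℏ.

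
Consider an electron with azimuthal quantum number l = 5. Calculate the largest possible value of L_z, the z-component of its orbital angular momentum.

L_z = m_l ℏ with m_l ∈ {−5, …, 5}; the maximum is m_l = 5.

L_z,max = 5ℏ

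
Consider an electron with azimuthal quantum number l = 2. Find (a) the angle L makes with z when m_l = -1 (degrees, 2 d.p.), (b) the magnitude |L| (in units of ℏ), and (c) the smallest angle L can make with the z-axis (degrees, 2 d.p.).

θ(m_l=-1) ≈ 114.09°; |L| = √6 ℏ ≈ 2.449ℏ; θ_min ≈ 35.26°

For m_l = -1: cos θ = -1/√6, θ ≈ 114.09°.
|L| = ℏ√(2·3) = √6 ℏ ≈ 2.449ℏ.
cos θ_min = 2/√6, so θ_min ≈ 35.26°.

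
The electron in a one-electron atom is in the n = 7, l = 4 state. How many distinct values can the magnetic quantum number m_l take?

The number of m_l values is 2l + 1 = 2·4 + 1 = 9.

9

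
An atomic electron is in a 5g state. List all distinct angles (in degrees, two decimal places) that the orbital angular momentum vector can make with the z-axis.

5g means n = 5, l = 4.
|L| = ℏ√(l(l+1)) = 2√5 ℏ.
cos θ = m_l/√20 for each m_l ∈ {-4, -3, -2, -1, 0, 1, 2, 3, 4}.

θ ∈ {26.57°, 47.87°, 63.43°, 77.08°, 90.00°, 102.92°, 116.57°, 132.13°, 153.43°}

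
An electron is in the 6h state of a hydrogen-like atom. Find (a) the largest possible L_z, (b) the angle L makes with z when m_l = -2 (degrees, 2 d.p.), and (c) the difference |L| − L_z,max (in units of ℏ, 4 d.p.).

L_z,max = 5ℏ; θ(m_l=-2) ≈ 111.42°; |L|−L_z,max ≈ 0.4772ℏ

6h means n = 6, l = 5.
L_z,max = lℏ = 5ℏ.
For m_l = -2: cos θ = -2/√30, θ ≈ 111.42°.
|L| − L_z,max = (√30 − 5)ℏ ≈ 0.4772ℏ.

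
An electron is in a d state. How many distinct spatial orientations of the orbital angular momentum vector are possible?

5

For a d orbital, l = 2.
The number of m_l values is 2l + 1 = 2·2 + 1 = 5.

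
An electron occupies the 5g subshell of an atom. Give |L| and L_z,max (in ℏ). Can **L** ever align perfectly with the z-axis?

5g means n = 5, l = 4.
|L| = 2√5 ℏ ≈ 4.4721ℏ, while L_z,max = lℏ = 4ℏ.
Since |L| > L_z,max, the vector can never point exactly along z; the closest it comes is θ_min = arccos(4/√20) ≈ 26.6°.

No: L_z,max = 4ℏ < |L| = 2√5 ℏ ≈ 4.472ℏ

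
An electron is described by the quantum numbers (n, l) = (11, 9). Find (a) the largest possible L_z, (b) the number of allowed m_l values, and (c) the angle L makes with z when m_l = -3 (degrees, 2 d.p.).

L_z,max = 9ℏ; 19 values; θ(m_l=-3) ≈ 108.43°

L_z,max = lℏ = 9ℏ.
There are 2l+1 = 19 values of m_l.
For m_l = -3: cos θ = -3/√90, θ ≈ 108.43°.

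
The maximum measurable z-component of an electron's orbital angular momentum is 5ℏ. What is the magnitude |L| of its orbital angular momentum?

|L| = √30 ℏ ≈ 5.477ℏ

The maximum L_z equals lℏ, giving l = 5.
|L| = √(l(l+1)) ℏ = √30 ℏ.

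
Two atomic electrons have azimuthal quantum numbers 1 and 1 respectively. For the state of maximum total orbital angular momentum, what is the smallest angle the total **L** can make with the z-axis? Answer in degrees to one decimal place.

Angular momentum addition gives L = |l₁ − l₂|, …, l₁ + l₂.
Allowed values: L = 0, 1, 2.
The maximum is L = 2, with |L_tot| = ℏ√(2·3) = √6 ℏ.
The minimum angle with z is arccos(2/√6) ≈ 35.3°.

θ_min ≈ 35.3°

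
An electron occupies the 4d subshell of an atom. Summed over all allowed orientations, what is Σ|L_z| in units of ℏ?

The 4d subshell has l = 2.
m_l ∈ {-2, -1, 0, 1, 2}.
Σ|m_l| = 2·2(2+1)/2 = 6.

Σ|L_z| = 6 ℏ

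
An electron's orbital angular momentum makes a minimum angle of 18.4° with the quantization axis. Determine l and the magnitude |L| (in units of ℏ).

l = 9, |L| = 3√10 ℏ ≈ 9.487ℏ

cos²θ_min = l/(l+1) = 0.9004.
l = cos²θ/sin²θ ≈ 9.
Then |L| = ℏ√(9·10) = 3√10 ℏ.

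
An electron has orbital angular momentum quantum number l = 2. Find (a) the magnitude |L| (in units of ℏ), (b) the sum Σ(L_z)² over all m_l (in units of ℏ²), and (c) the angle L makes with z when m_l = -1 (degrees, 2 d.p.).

|L| = √6 ℏ ≈ 2.449ℏ; Σ(L_z)² = 10 ℏ²; θ(m_l=-1) ≈ 114.09°

|L| = ℏ√(2·3) = √6 ℏ ≈ 2.449ℏ.
Σ m_l² = 10, so Σ(L_z)² = 10 ℏ².
For m_l = -1: cos θ = -1/√6, θ ≈ 114.09°.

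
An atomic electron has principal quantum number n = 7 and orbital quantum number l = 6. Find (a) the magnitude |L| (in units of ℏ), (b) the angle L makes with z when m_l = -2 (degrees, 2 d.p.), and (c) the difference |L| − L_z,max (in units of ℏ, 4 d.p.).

|L| = ℏ√(6·7) = √42 ℏ ≈ 6.481ℏ.
For m_l = -2: cos θ = -2/√42, θ ≈ 107.98°.
|L| − L_z,max = (√42 − 6)ℏ ≈ 0.4807ℏ.

|L| = √42 ℏ ≈ 6.481ℏ; θ(m_l=-2) ≈ 107.98°; |L|−L_z,max ≈ 0.4807ℏ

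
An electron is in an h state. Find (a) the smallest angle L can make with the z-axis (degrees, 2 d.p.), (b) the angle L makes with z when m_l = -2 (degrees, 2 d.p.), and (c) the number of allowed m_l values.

For an h orbital, l = 5.
cos θ_min = 5/√30, so θ_min ≈ 24.09°.
For m_l = -2: cos θ = -2/√30, θ ≈ 111.42°.
There are 2l+1 = 11 values of m_l.

θ_min ≈ 24.09°; θ(m_l=-2) ≈ 111.42°; 11 values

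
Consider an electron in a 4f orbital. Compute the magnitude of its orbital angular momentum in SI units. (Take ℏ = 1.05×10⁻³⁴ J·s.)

|L| = 3.64×10⁻³⁴ J·s

For 4f, l = 3.
|L| = ℏ√(l(l+1)) = ℏ√(3·4) = 2√3 ℏ
Numerically, |L| = 3.464 × (1.05×10⁻³⁴ J·s) = 3.64×10⁻³⁴ J·s.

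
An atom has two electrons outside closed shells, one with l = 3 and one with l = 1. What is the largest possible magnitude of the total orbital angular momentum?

|L_tot|_max = 2√5 ℏ ≈ 4.472ℏ

The total orbital quantum number L ranges from |l₁ − l₂| to l₁ + l₂ in integer steps.
Allowed values: L = 2, 3, 4.
The largest magnitude corresponds to L = 4: |L_tot| = ℏ√(4·5) = 2√5 ℏ.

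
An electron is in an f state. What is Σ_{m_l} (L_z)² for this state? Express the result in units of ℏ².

An f state has l = 3.
The allowed m_l values are -3, -2, -1, 0, 1, 2, 3.
Σ m_l² = 2·(1 + 4 + 9) = 28.

Σ(L_z)² = 28 ℏ²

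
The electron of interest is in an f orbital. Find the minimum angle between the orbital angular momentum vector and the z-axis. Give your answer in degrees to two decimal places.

For an f orbital, l = 3.
|L| = √(l(l+1)) ℏ = 2√3 ℏ.
The smallest angle corresponds to the largest L_z, i.e. m_l = l = 3, giving L_z = 3ℏ.
cos θ_min = 3/√12, so θ_min ≈ 30.00°.

θ_min ≈ 30.00°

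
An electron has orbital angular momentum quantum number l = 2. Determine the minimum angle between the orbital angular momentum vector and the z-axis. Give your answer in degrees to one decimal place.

θ_min ≈ 35.3°

|L| = ℏ√(l(l+1)) = √6 ℏ.
The smallest angle corresponds to the largest L_z, i.e. m_l = l = 2, giving L_z = 2ℏ.
cos θ_min = 2/√6, so θ_min ≈ 35.3°.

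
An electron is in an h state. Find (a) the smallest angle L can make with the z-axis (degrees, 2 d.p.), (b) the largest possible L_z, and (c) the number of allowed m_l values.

The letter h corresponds to l = 5.
cos θ_min = 5/√30, so θ_min ≈ 24.09°.
L_z,max = lℏ = 5ℏ.
There are 2l+1 = 11 values of m_l.

θ_min ≈ 24.09°; L_z,max = 5ℏ; 11 values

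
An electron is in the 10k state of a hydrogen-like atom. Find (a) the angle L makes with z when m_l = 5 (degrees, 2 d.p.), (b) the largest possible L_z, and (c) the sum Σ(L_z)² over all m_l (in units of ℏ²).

The 10k subshell has l = 7.
For m_l = 5: cos θ = 5/√56, θ ≈ 48.08°.
L_z,max = lℏ = 7ℏ.
Σ m_l² = 280, so Σ(L_z)² = 280 ℏ².

θ(m_l=5) ≈ 48.08°; L_z,max = 7ℏ; Σ(L_z)² = 280 ℏ²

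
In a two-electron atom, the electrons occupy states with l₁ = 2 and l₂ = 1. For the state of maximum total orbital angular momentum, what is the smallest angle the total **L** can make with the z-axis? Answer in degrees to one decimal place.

θ_min ≈ 30.0°

The total orbital quantum number L ranges from |l₁ − l₂| to l₁ + l₂ in integer steps.
L ∈ {1, 2, 3}.
The maximum is L = 3, with |L_tot| = ℏ√(3·4) = 2√3 ℏ.
The minimum angle with z is arccos(3/√12) ≈ 30.0°.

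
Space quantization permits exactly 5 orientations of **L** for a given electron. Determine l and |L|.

l = 2, |L| = √6 ℏ ≈ 2.449ℏ

5 = 2l + 1, so l = (5−1)/2 = 2.
|L| = ℏ√(l(l+1)) = ℏ√(2·3) = √6 ℏ.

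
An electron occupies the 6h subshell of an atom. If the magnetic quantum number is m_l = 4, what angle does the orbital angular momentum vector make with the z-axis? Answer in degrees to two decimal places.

The 6h subshell has l = 5.
|L|² = l(l+1)ℏ² = 30ℏ², so |L| = √30 ℏ.
L_z = m_l ℏ = 4ℏ.
cos θ = L_z/|L| = 4/√30, so θ ≈ 43.09°.

θ ≈ 43.09°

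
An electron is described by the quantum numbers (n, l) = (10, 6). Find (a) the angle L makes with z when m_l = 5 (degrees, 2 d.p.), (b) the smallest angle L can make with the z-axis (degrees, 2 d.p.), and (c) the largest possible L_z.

For m_l = 5: cos θ = 5/√42, θ ≈ 39.51°.
cos θ_min = 6/√42, so θ_min ≈ 22.21°.
L_z,max = lℏ = 6ℏ.

θ(m_l=5) ≈ 39.51°; θ_min ≈ 22.21°; L_z,max = 6ℏ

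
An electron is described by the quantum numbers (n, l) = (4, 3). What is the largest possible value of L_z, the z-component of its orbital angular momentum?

L_z,max = 3ℏ

L_z = m_l ℏ with m_l ∈ {−3, …, 3}; the maximum is m_l = 3.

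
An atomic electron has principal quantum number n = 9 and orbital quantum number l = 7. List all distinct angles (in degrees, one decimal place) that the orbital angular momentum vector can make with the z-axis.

θ ∈ {20.7°, 36.7°, 48.1°, 57.7°, 66.4°, 74.5°, 82.3°, 90.0°, 97.7°, 105.5°, 113.6°, 122.3°, 131.9°, 143.3°, 159.3°}

|L| = ℏ√(l(l+1)) = 2√14 ℏ.
cos θ = m_l/√56 for each m_l ∈ {-7, -6, -5, -4, -3, -2, -1, 0, 1, 2, 3, 4, 5, 6, 7}.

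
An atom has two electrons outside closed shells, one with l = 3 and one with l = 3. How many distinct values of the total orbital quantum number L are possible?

7

The total orbital quantum number L ranges from |l₁ − l₂| to l₁ + l₂ in integer steps.
L ∈ {0, 1, 2, 3, 4, 5, 6}.
That is 7 values.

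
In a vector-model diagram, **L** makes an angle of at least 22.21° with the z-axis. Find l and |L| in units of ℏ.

l = 6, |L| = √42 ℏ ≈ 6.481ℏ

cos²θ_min = l/(l+1) = 0.8571.
Thus l = 0.8571/(1 − 0.8571) ≈ 6.
Then |L| = ℏ√(6·7) = √42 ℏ.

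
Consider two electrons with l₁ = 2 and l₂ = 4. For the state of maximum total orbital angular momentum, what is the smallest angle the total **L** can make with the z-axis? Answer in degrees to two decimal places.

By the triangle rule, |l₁ − l₂| ≤ L ≤ l₁ + l₂.
L ∈ {2, 3, 4, 5, 6}.
The maximum is L = 6, with |L_tot| = ℏ√(6·7) = √42 ℏ.
The minimum angle with z is arccos(6/√42) ≈ 22.21°.

θ_min ≈ 22.21°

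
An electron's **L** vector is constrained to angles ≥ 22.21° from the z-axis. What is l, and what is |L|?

At minimum angle, m_l = l, so cos θ = l/√(l(l+1)); cos²θ = l/(l+1) = 0.8571.
l = cos²θ/sin²θ ≈ 6.
Then |L| = ℏ√(6·7) = √42 ℏ.

l = 6, |L| = √42 ℏ ≈ 6.481ℏ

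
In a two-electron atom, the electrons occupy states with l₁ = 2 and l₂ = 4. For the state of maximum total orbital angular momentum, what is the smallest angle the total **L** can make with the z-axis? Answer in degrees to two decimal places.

By the triangle rule, |l₁ − l₂| ≤ L ≤ l₁ + l₂.
Allowed values: L = 2, 3, 4, 5, 6.
The maximum is L = 6, with |L_tot| = ℏ√(6·7) = √42 ℏ.
The minimum angle with z is arccos(6/√42) ≈ 22.21°.

θ_min ≈ 22.21°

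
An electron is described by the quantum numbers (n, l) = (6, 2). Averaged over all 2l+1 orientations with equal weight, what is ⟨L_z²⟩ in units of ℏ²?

m_l runs from −2 to 2, i.e. {-2, -1, 0, 1, 2}.
⟨L_z²⟩ = ℏ²·(Σ m_l²)/(2l+1) = ℏ²·10/5 = 2ℏ².

⟨L_z²⟩ = 2 ℏ²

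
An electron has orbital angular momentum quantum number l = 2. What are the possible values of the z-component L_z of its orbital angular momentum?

L_z ∈ {−2ℏ, −ℏ, 0, ℏ, 2ℏ}

L_z = m_l ℏ with m_l ranging from −l to +l in integer steps.
For l = 2: m_l ∈ {-2, -1, 0, 1, 2}.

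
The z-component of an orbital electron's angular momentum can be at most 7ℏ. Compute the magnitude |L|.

Since max m_l = l, l = 7.
Then |L| = ℏ√(7·8) = 2√14 ℏ.

|L| = 2√14 ℏ ≈ 7.483ℏ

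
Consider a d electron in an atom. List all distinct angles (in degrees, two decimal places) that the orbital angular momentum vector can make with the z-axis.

D corresponds to l = 2.
|L|² = l(l+1)ℏ² = 6ℏ², so |L| = √6 ℏ.
cos θ = m_l/√6 for each m_l ∈ {-2, -1, 0, 1, 2}.

θ ∈ {35.26°, 65.91°, 90.00°, 114.09°, 144.74°}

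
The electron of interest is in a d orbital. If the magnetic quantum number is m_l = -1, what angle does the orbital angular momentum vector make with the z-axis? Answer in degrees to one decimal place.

A d state has l = 2.
|L| = √(l(l+1)) ℏ = √6 ℏ.
L_z = m_l ℏ = −1ℏ.
cos θ = L_z/|L| = -1/√6, so θ ≈ 114.1°.

θ ≈ 114.1°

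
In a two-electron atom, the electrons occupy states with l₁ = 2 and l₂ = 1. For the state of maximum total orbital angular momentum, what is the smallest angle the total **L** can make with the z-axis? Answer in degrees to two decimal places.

θ_min ≈ 30.00°

L runs from |2 − 1| = 1 to 2 + 1 = 3.
L ∈ {1, 2, 3}.
The maximum is L = 3, with |L_tot| = ℏ√(3·4) = 2√3 ℏ.
The minimum angle with z is arccos(3/√12) ≈ 30.00°.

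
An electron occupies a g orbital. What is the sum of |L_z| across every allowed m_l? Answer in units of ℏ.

Σ|L_z| = 20 ℏ

For a g orbital, l = 4.
m_l ∈ {-4, -3, -2, -1, 0, 1, 2, 3, 4}.
Σ|m_l| = 2·4(4+1)/2 = 20.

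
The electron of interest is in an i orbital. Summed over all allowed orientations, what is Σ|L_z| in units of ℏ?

The letter i corresponds to l = 6.
m_l ∈ {-6, -5, -4, -3, -2, -1, 0, 1, 2, 3, 4, 5, 6}.
Σ|m_l| = 2(1+2+…+6) = 42.

Σ|L_z| = 42 ℏ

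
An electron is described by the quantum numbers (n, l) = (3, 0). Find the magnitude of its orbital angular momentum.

|L| = 0

|L| = ℏ√(l(l+1)) = ℏ√0 = 0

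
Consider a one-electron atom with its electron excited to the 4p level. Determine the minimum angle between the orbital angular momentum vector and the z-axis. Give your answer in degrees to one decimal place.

θ_min ≈ 45.0°

The 4p level has l = 1.
|L| = ℏ√(l(l+1)) = √2 ℏ.
The smallest angle corresponds to the largest L_z, i.e. m_l = l = 1, giving L_z = 1ℏ.
cos θ_min = 1/√2, so θ_min ≈ 45.0°.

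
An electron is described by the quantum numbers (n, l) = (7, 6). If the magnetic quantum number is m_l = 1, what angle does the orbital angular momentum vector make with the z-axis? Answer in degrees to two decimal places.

θ ≈ 81.12°

|L| = √(l(l+1)) ℏ = √42 ℏ.
L_z = m_l ℏ = 1ℏ.
cos θ = L_z/|L| = 1/√42, so θ ≈ 81.12°.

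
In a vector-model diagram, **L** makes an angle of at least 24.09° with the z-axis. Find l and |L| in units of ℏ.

l = 5, |L| = √30 ℏ ≈ 5.477ℏ

At minimum angle, m_l = l, so cos θ = l/√(l(l+1)); cos²θ = l/(l+1) = 0.8334.
Solving: l = 5.
Then |L| = ℏ√(5·6) = √30 ℏ.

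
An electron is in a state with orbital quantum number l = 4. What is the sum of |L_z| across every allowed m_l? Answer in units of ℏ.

Σ|L_z| = 20 ℏ

m_l ∈ {-4, -3, -2, -1, 0, 1, 2, 3, 4}.
Σ|m_l| = 2(1+2+…+4) = 20.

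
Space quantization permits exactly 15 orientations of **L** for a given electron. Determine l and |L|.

l = 7, |L| = 2√14 ℏ ≈ 7.483ℏ

Since there are 2l+1 = 15 values of m_l, l = 7.
|L| = ℏ√(l(l+1)) = ℏ√(7·8) = 2√14 ℏ.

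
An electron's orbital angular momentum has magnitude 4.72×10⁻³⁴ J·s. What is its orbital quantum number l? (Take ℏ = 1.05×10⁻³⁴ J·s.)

Dividing by ℏ: |L|/ℏ ≈ 4.495.
l(l+1) ≈ 4.495² ≈ 20.21, so l = 4.

l = 4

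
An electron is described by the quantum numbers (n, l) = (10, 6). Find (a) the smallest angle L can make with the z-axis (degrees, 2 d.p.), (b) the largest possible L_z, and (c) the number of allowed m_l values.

θ_min ≈ 22.21°; L_z,max = 6ℏ; 13 values

cos θ_min = 6/√42, so θ_min ≈ 22.21°.
L_z,max = lℏ = 6ℏ.
There are 2l+1 = 13 values of m_l.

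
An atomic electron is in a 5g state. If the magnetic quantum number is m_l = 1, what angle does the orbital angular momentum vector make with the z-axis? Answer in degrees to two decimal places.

The 5g subshell has l = 4.
|L| = ℏ√(l(l+1)) = 2√5 ℏ.
L_z = m_l ℏ = 1ℏ.
cos θ = L_z/|L| = 1/√20, so θ ≈ 77.08°.

θ ≈ 77.08°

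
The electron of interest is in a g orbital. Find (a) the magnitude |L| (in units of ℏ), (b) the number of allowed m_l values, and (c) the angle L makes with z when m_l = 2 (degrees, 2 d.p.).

|L| = 2√5 ℏ ≈ 4.472ℏ; 9 values; θ(m_l=2) ≈ 63.43°

The letter g corresponds to l = 4.
|L| = ℏ√(4·5) = 2√5 ℏ ≈ 4.472ℏ.
There are 2l+1 = 9 values of m_l.
For m_l = 2: cos θ = 2/√20, θ ≈ 63.43°.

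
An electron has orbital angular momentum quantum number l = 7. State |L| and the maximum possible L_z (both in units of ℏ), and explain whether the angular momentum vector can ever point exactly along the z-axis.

|L| = 2√14 ℏ ≈ 7.4833ℏ, while L_z,max = lℏ = 7ℏ.
Since |L| > L_z,max, the vector can never point exactly along z; the closest it comes is θ_min = arccos(7/√56) ≈ 20.7°.

No: L_z,max = 7ℏ < |L| = 2√14 ℏ ≈ 7.483ℏ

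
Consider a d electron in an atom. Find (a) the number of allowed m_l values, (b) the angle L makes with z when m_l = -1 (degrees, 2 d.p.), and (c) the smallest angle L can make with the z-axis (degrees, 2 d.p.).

D corresponds to l = 2.
There are 2l+1 = 5 values of m_l.
For m_l = -1: cos θ = -1/√6, θ ≈ 114.09°.
cos θ_min = 2/√6, so θ_min ≈ 35.26°.

5 values; θ(m_l=-1) ≈ 114.09°; θ_min ≈ 35.26°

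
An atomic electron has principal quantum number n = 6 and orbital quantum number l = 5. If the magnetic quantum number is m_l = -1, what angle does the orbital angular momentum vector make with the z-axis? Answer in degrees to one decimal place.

θ ≈ 100.5°

|L|² = l(l+1)ℏ² = 30ℏ², so |L| = √30 ℏ.
L_z = m_l ℏ = −1ℏ.
cos θ = L_z/|L| = -1/√30, so θ ≈ 100.5°.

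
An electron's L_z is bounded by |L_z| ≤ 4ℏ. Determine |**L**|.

|L| = 2√5 ℏ ≈ 4.472ℏ

L_z,max = lℏ, so l = 4.
|L| = ℏ√(l(l+1)) = 2√5 ℏ.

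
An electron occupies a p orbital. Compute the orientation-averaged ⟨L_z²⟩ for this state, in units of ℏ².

⟨L_z²⟩ = 0.6667 ℏ²

A p state has l = 1.
The allowed m_l values are -1, 0, 1.
⟨L_z²⟩ = ℏ²·l(l+1)/3 = 0.6667ℏ².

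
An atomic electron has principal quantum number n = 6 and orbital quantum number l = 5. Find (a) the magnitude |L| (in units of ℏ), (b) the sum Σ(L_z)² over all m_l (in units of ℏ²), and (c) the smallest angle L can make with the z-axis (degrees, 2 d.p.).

|L| = ℏ√(5·6) = √30 ℏ ≈ 5.477ℏ.
Σ m_l² = 110, so Σ(L_z)² = 110 ℏ².
cos θ_min = 5/√30, so θ_min ≈ 24.09°.

|L| = √30 ℏ ≈ 5.477ℏ; Σ(L_z)² = 110 ℏ²; θ_min ≈ 24.09°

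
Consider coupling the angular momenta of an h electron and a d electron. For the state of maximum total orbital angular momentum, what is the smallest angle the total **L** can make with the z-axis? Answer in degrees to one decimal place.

Angular momentum addition gives L = |l₁ − l₂|, …, l₁ + l₂.
L ∈ {3, 4, 5, 6, 7}.
The maximum is L = 7, with |L_tot| = ℏ√(7·8) = 2√14 ℏ.
The minimum angle with z is arccos(7/√56) ≈ 20.7°.

θ_min ≈ 20.7°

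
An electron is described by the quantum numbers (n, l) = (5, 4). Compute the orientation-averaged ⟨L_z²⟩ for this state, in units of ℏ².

⟨L_z²⟩ = 6.667 ℏ²

m_l ∈ {-4, -3, -2, -1, 0, 1, 2, 3, 4}.
⟨L_z²⟩ = ℏ²·(Σ m_l²)/(2l+1) = ℏ²·60/9 = 6.667ℏ².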